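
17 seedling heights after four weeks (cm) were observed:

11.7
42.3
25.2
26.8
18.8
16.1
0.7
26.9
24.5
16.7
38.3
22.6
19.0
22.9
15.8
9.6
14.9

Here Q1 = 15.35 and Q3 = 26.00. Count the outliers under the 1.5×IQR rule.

1

IQR = 10.65; fences at 15.35 − 15.975 = -0.625 and 26.00 + 15.975 = 41.975.
Outside the cutoffs: 42.3.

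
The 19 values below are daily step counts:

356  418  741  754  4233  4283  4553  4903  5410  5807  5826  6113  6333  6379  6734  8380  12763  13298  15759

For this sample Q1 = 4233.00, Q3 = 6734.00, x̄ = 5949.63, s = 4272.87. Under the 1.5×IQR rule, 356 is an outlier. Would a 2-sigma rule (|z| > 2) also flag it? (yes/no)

no

z = (356 − 5949.63) / 4272.87 = -1.31.
|z| = 1.31 ≤ 2.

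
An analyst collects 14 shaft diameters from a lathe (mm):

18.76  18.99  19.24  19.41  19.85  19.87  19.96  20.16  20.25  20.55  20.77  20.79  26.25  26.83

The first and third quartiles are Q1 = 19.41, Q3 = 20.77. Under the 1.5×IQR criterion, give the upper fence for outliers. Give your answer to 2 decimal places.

22.81

IQR = Q3 − Q1 = 20.77 − 19.41 = 1.36.
Lower fence = Q1 − 1.5·IQR = 19.41 − 2.04 = 17.37.
Upper fence = Q3 + 1.5·IQR = 20.77 + 2.04 = 22.81.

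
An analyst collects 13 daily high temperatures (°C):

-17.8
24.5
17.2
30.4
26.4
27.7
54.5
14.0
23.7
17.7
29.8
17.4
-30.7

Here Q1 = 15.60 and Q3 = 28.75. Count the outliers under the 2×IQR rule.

2

IQR = 13.15; fences at 15.60 − 26.30 = -10.70 and 28.75 + 26.30 = 55.05.
Outside the cutoffs: -30.7, -17.8.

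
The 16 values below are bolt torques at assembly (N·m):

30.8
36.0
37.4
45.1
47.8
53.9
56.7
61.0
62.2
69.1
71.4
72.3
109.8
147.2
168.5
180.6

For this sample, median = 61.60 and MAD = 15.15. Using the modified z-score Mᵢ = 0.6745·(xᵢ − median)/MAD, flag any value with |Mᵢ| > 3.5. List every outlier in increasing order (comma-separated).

147.2, 168.5, 180.6

|Mᵢ| > 3.5 ⇔ |xᵢ − 61.60| > 3.5·15.15/0.6745 = 78.61.
So outliers lie outside [-17.01, 140.21].
147.2: M = 3.81 → outlier.
168.5: M = 4.76 → outlier.
180.6: M = 5.30 → outlier.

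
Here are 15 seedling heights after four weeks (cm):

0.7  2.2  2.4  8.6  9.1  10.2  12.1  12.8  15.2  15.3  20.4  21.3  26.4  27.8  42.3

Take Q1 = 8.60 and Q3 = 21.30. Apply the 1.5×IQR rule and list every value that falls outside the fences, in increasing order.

42.3

IQR = Q3 − Q1 = 21.30 − 8.60 = 12.70.
Lower fence = Q1 − 1.5·IQR = 8.60 − 19.05 = -10.45.
Upper fence = Q3 + 1.5·IQR = 21.30 + 19.05 = 40.35.
42.3 > 40.35 → outlier.
All remaining values lie within [-10.45, 40.35].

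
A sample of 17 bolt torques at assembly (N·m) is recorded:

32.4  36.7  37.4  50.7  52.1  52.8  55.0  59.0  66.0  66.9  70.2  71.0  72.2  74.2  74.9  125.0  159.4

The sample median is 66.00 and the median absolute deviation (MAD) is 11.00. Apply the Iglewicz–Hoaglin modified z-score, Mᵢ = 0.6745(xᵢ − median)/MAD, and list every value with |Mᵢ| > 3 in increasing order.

|Mᵢ| > 3 ⇔ |xᵢ − 66.00| > 3·11.00/0.6745 = 48.93.
So outliers lie outside [17.07, 114.93].
125.0: M = 3.62 → outlier.
159.4: M = 5.73 → outlier.

125.0, 159.4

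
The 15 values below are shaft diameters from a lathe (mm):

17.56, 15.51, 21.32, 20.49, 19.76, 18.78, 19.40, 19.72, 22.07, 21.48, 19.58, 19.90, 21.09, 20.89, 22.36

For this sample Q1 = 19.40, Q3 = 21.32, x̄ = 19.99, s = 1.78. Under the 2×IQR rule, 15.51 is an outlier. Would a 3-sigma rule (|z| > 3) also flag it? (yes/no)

no

z = (15.51 − 19.99) / 1.78 = -2.52.
|z| = 2.52 ≤ 3.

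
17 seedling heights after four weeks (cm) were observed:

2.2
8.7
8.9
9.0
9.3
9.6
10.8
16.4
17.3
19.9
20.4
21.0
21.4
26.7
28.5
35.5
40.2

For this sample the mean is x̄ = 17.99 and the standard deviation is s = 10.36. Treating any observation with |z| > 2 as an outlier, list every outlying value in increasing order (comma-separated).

40.2

Cutoffs at x̄ ± 2s: 17.99 ± 2·10.36 = [-2.73, 38.71].
40.2: z = 2.14, |z| > 2 → outlier.
Every other value lies within [-2.73, 38.71].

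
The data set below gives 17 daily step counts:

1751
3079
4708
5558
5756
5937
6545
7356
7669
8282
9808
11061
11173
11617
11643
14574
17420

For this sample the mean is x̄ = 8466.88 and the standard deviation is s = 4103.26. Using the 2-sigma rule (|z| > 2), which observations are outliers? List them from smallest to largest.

17420

Cutoffs at x̄ ± 2s: 8466.88 ± 2·4103.26 = [260.36, 16673.40].
17420: z = 2.18, |z| > 2 → outlier.
Every other value lies within [260.36, 16673.40].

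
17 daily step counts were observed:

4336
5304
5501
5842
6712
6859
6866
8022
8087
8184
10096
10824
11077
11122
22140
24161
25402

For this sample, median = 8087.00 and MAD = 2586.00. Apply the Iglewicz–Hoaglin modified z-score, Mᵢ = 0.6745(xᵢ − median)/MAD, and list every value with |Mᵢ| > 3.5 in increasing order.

22140, 24161, 25402

|Mᵢ| > 3.5 ⇔ |xᵢ − 8087.00| > 3.5·2586.00/0.6745 = 13418.83.
So outliers lie outside [-5331.83, 21505.83].
22140: M = 3.67 → outlier.
24161: M = 4.19 → outlier.
25402: M = 4.52 → outlier.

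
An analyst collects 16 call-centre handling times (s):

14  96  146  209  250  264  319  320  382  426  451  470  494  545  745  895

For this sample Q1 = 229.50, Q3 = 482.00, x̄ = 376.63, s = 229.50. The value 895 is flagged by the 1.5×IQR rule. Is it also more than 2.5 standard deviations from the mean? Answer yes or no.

z = (895 − 376.63) / 229.50 = 2.26.
|z| = 2.26 ≤ 2.5.

no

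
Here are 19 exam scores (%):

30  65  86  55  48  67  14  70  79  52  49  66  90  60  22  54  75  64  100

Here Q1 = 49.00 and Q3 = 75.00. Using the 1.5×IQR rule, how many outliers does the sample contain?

IQR = 26.00; fences at 49.00 − 39.00 = 10.00 and 75.00 + 39.00 = 114.00.
Every value lies within the cutoffs.

0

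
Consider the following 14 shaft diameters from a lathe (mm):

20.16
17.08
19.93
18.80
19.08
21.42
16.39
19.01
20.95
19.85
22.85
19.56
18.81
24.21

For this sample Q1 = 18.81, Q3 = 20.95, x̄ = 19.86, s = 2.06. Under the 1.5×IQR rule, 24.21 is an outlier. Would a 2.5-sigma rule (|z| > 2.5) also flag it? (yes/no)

no

z = (24.21 − 19.86) / 2.06 = 2.11.
|z| = 2.11 ≤ 2.5.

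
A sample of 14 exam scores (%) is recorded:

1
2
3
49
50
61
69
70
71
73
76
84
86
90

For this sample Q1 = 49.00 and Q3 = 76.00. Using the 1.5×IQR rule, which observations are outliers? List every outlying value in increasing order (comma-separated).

IQR = Q3 − Q1 = 76.00 − 49.00 = 27.00.
Lower fence = Q1 − 1.5·IQR = 49.00 − 40.50 = 8.50.
Upper fence = Q3 + 1.5·IQR = 76.00 + 40.50 = 116.50.
1 < 8.50 → outlier.
2 < 8.50 → outlier.
3 < 8.50 → outlier.
All remaining values lie within [8.50, 116.50].

1, 2, 3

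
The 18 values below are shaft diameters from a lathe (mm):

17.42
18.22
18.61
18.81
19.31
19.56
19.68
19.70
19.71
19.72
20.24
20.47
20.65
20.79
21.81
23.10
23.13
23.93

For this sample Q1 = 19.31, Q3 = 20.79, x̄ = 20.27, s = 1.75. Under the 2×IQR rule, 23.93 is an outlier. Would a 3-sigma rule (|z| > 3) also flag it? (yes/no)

no

z = (23.93 − 20.27) / 1.75 = 2.09.
|z| = 2.09 ≤ 3.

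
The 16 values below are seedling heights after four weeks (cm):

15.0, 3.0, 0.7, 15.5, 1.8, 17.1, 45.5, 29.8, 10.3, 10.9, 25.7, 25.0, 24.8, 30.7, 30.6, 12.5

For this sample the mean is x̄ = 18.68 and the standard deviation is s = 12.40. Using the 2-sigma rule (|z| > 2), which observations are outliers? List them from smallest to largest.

Cutoffs at x̄ ± 2s: 18.68 ± 2·12.40 = [-6.12, 43.48].
45.5: z = 2.16, |z| > 2 → outlier.
Every other value lies within [-6.12, 43.48].

45.5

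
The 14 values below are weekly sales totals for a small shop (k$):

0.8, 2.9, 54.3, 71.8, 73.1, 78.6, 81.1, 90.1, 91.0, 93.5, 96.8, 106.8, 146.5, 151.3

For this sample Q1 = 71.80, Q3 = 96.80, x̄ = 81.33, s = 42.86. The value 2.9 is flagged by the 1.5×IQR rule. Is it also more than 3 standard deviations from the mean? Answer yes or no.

no

z = (2.9 − 81.33) / 42.86 = -1.83.
|z| = 1.83 ≤ 3.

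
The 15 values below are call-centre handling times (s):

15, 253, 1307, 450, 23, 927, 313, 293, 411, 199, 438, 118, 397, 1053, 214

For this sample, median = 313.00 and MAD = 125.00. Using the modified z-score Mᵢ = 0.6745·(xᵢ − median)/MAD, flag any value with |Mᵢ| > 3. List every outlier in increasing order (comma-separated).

927, 1053, 1307

|Mᵢ| > 3 ⇔ |xᵢ − 313.00| > 3·125.00/0.6745 = 555.97.
So outliers lie outside [-242.97, 868.97].
927: M = 3.31 → outlier.
1053: M = 3.99 → outlier.
1307: M = 5.36 → outlier.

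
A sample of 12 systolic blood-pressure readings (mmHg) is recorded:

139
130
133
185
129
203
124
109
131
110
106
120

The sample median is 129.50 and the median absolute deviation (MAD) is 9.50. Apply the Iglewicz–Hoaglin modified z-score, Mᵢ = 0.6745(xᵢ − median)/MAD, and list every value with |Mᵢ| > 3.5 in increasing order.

185, 203

|Mᵢ| > 3.5 ⇔ |xᵢ − 129.50| > 3.5·9.50/0.6745 = 49.30.
So outliers lie outside [80.20, 178.80].
185: M = 3.94 → outlier.
203: M = 5.22 → outlier.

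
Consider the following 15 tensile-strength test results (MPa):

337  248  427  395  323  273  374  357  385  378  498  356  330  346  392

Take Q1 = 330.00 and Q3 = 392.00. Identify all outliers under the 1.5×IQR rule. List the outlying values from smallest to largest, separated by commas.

IQR = Q3 − Q1 = 392.00 − 330.00 = 62.00.
Lower fence = Q1 − 1.5·IQR = 330.00 − 93.00 = 237.00.
Upper fence = Q3 + 1.5·IQR = 392.00 + 93.00 = 485.00.
498 > 485.00 → outlier.
All remaining values lie within [237.00, 485.00].

498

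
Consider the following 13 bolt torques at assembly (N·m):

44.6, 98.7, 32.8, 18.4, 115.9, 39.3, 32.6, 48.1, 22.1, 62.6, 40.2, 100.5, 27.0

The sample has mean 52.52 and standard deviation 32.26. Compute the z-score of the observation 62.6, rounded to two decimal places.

0.31

z = (62.6 − 52.52) / 32.26 = 0.31.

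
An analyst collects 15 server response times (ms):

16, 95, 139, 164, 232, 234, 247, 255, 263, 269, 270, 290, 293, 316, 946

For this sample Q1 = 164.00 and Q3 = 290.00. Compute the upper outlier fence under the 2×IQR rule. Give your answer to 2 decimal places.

IQR = Q3 − Q1 = 290.00 − 164.00 = 126.00.
Lower fence = Q1 − 2·IQR = 164.00 − 252.00 = -88.00.
Upper fence = Q3 + 2·IQR = 290.00 + 252.00 = 542.00.

542.00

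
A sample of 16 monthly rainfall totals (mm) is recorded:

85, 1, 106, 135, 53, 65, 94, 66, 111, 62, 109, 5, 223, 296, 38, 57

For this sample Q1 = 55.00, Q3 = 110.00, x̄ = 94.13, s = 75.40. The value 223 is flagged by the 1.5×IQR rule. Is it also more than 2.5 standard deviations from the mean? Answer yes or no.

z = (223 − 94.13) / 75.40 = 1.71.
|z| = 1.71 ≤ 2.5.

no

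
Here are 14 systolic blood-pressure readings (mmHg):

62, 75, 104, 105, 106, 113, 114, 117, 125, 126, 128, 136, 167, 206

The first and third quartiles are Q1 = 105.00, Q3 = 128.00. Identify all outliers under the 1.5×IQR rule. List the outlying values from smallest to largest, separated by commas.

IQR = Q3 − Q1 = 128.00 − 105.00 = 23.00.
Lower fence = Q1 − 1.5·IQR = 105.00 − 34.50 = 70.50.
Upper fence = Q3 + 1.5·IQR = 128.00 + 34.50 = 162.50.
62 < 70.50 → outlier.
167 > 162.50 → outlier.
206 > 162.50 → outlier.
All remaining values lie within [70.50, 162.50].

62, 167, 206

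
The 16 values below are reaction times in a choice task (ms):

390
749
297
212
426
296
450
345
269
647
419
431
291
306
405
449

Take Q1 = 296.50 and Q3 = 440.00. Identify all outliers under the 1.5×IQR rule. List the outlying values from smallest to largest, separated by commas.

749

IQR = Q3 − Q1 = 440.00 − 296.50 = 143.50.
Lower fence = Q1 − 1.5·IQR = 296.50 − 215.25 = 81.25.
Upper fence = Q3 + 1.5·IQR = 440.00 + 215.25 = 655.25.
749 > 655.25 → outlier.
All remaining values lie within [81.25, 655.25].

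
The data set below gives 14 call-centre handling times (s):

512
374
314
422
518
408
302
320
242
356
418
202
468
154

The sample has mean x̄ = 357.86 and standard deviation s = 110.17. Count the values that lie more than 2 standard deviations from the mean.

Cutoffs: x̄ ± 2s = [137.52, 578.20].
Every value lies within the cutoffs.

0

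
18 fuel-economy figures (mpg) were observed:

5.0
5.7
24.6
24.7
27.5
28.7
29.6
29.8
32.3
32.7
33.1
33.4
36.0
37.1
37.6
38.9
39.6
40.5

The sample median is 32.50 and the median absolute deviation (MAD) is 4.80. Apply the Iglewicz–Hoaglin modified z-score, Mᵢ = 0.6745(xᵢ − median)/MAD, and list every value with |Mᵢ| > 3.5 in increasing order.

|Mᵢ| > 3.5 ⇔ |xᵢ − 32.50| > 3.5·4.80/0.6745 = 24.91.
So outliers lie outside [7.59, 57.41].
5.0: M = -3.86 → outlier.
5.7: M = -3.77 → outlier.

5.0, 5.7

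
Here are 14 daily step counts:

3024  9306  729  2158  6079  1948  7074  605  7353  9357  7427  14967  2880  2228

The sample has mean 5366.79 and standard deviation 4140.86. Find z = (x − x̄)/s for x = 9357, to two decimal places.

0.96

z = (9357 − 5366.79) / 4140.86 = 0.96.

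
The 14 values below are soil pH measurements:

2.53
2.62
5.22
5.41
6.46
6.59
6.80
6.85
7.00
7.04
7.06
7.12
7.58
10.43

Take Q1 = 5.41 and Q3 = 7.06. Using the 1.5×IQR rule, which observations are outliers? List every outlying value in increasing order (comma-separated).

IQR = Q3 − Q1 = 7.06 − 5.41 = 1.65.
Lower fence = Q1 − 1.5·IQR = 5.41 − 2.475 = 2.935.
Upper fence = Q3 + 1.5·IQR = 7.06 + 2.475 = 9.535.
2.53 < 2.935 → outlier.
2.62 < 2.935 → outlier.
10.43 > 9.535 → outlier.
All remaining values lie within [2.935, 9.535].

2.53, 2.62, 10.43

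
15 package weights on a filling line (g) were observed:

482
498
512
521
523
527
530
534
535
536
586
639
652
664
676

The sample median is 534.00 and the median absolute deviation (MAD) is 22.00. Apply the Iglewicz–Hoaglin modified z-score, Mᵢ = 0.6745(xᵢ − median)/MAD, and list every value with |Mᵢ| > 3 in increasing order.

|Mᵢ| > 3 ⇔ |xᵢ − 534.00| > 3·22.00/0.6745 = 97.85.
So outliers lie outside [436.15, 631.85].
639: M = 3.22 → outlier.
652: M = 3.62 → outlier.
664: M = 3.99 → outlier.
676: M = 4.35 → outlier.

639, 652, 664, 676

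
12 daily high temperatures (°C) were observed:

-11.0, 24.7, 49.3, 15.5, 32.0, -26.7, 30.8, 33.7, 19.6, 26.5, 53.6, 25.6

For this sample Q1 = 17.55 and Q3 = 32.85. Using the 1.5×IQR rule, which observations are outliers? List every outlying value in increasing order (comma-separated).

IQR = Q3 − Q1 = 32.85 − 17.55 = 15.30.
Lower fence = Q1 − 1.5·IQR = 17.55 − 22.95 = -5.40.
Upper fence = Q3 + 1.5·IQR = 32.85 + 22.95 = 55.80.
-26.7 < -5.40 → outlier.
-11.0 < -5.40 → outlier.
All remaining values lie within [-5.40, 55.80].

-26.7, -11.0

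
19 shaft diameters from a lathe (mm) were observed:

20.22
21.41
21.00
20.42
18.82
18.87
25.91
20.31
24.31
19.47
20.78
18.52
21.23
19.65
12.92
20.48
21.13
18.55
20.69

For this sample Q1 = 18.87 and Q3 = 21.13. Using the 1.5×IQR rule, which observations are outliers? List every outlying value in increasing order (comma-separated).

12.92, 25.91

IQR = Q3 − Q1 = 21.13 − 18.87 = 2.26.
Lower fence = Q1 − 1.5·IQR = 18.87 − 3.39 = 15.48.
Upper fence = Q3 + 1.5·IQR = 21.13 + 3.39 = 24.52.
12.92 < 15.48 → outlier.
25.91 > 24.52 → outlier.
All remaining values lie within [15.48, 24.52].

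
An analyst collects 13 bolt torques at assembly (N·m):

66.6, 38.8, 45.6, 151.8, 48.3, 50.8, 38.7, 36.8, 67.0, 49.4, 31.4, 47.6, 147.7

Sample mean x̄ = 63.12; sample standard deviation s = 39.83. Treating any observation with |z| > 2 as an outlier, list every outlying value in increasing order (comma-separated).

147.7, 151.8

Cutoffs at x̄ ± 2s: 63.12 ± 2·39.83 = [-16.54, 142.78].
147.7: z = 2.12, |z| > 2 → outlier.
151.8: z = 2.23, |z| > 2 → outlier.
Every other value lies within [-16.54, 142.78].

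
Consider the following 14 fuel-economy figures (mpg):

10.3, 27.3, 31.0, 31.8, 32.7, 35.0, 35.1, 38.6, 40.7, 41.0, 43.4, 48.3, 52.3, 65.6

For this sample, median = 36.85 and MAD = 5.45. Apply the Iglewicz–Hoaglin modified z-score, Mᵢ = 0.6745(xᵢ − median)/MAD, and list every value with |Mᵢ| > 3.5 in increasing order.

65.6

|Mᵢ| > 3.5 ⇔ |xᵢ − 36.85| > 3.5·5.45/0.6745 = 28.28.
So outliers lie outside [8.57, 65.13].
65.6: M = 3.56 → outlier.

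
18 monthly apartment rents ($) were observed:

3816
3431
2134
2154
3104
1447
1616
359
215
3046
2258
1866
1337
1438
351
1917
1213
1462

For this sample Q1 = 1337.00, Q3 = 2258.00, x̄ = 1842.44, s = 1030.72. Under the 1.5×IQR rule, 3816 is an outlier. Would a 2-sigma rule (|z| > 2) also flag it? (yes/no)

z = (3816 − 1842.44) / 1030.72 = 1.91.
|z| = 1.91 ≤ 2.

no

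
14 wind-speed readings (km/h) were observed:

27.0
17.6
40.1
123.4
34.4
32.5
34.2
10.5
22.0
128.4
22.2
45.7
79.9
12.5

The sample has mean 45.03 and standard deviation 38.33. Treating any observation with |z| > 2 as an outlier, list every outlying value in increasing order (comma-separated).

Cutoffs at x̄ ± 2s: 45.03 ± 2·38.33 = [-31.63, 121.69].
123.4: z = 2.04, |z| > 2 → outlier.
128.4: z = 2.18, |z| > 2 → outlier.
Every other value lies within [-31.63, 121.69].

123.4, 128.4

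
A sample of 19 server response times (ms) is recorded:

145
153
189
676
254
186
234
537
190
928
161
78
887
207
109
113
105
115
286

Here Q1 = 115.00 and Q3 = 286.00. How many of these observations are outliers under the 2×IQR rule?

3

IQR = 171.00; fences at 115.00 − 342.00 = -227.00 and 286.00 + 342.00 = 628.00.
Outside the cutoffs: 676, 887, 928.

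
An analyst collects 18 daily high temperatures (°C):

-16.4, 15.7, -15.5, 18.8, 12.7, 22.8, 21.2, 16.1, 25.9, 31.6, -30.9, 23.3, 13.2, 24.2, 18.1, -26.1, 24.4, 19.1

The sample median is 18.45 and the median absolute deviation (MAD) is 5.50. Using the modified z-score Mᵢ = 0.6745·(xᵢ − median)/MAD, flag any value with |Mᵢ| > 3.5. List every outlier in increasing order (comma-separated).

|Mᵢ| > 3.5 ⇔ |xᵢ − 18.45| > 3.5·5.50/0.6745 = 28.54.
So outliers lie outside [-10.09, 46.99].
-30.9: M = -6.05 → outlier.
-26.1: M = -5.46 → outlier.
-16.4: M = -4.27 → outlier.
-15.5: M = -4.16 → outlier.

-30.9, -26.1, -16.4, -15.5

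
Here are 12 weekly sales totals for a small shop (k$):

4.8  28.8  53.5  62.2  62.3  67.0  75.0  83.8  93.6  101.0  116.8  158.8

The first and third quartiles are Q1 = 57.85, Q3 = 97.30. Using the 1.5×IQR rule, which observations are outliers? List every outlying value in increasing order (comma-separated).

158.8

IQR = Q3 − Q1 = 97.30 − 57.85 = 39.45.
Lower fence = Q1 − 1.5·IQR = 57.85 − 59.175 = -1.325.
Upper fence = Q3 + 1.5·IQR = 97.30 + 59.175 = 156.475.
158.8 > 156.475 → outlier.
All remaining values lie within [-1.325, 156.475].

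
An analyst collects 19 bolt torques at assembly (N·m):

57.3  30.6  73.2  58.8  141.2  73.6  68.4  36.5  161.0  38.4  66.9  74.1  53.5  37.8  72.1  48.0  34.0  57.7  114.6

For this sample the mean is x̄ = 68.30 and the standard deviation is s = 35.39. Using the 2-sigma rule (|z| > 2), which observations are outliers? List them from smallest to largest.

141.2, 161.0

Cutoffs at x̄ ± 2s: 68.30 ± 2·35.39 = [-2.48, 139.08].
141.2: z = 2.06, |z| > 2 → outlier.
161.0: z = 2.62, |z| > 2 → outlier.
Every other value lies within [-2.48, 139.08].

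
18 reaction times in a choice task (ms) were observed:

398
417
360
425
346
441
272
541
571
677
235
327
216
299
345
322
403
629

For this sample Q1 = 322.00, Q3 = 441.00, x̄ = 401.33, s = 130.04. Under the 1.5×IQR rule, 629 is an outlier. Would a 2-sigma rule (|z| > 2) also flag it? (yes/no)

no

z = (629 − 401.33) / 130.04 = 1.75.
|z| = 1.75 ≤ 2.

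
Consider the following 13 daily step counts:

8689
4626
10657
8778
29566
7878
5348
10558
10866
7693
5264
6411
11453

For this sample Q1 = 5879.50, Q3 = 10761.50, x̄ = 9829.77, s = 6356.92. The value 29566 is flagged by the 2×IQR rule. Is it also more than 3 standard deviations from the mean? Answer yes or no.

yes

z = (29566 − 9829.77) / 6356.92 = 3.10.
|z| = 3.10 > 3.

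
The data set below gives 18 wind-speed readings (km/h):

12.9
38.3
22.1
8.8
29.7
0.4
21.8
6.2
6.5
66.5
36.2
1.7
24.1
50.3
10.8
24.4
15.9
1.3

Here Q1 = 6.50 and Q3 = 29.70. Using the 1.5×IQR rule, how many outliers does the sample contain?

IQR = 23.20; fences at 6.50 − 34.80 = -28.30 and 29.70 + 34.80 = 64.50.
Outside the cutoffs: 66.5.

1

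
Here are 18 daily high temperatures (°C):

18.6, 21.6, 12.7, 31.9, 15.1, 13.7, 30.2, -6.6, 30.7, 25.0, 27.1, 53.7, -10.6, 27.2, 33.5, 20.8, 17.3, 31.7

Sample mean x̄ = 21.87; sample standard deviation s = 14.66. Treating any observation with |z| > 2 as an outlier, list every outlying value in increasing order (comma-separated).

-10.6, 53.7

Cutoffs at x̄ ± 2s: 21.87 ± 2·14.66 = [-7.45, 51.19].
-10.6: z = -2.21, |z| > 2 → outlier.
53.7: z = 2.17, |z| > 2 → outlier.
Every other value lies within [-7.45, 51.19].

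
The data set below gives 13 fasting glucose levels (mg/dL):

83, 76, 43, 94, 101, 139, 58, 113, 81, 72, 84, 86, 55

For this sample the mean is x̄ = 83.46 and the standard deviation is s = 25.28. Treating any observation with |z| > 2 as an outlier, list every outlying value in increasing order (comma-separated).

Cutoffs at x̄ ± 2s: 83.46 ± 2·25.28 = [32.90, 134.02].
139: z = 2.20, |z| > 2 → outlier.
Every other value lies within [32.90, 134.02].

139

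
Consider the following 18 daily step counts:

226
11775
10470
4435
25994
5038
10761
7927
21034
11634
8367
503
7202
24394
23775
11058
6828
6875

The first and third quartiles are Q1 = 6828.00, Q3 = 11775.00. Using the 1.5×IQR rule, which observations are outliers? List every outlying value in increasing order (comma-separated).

IQR = Q3 − Q1 = 11775.00 − 6828.00 = 4947.00.
Lower fence = Q1 − 1.5·IQR = 6828.00 − 7420.50 = -592.50.
Upper fence = Q3 + 1.5·IQR = 11775.00 + 7420.50 = 19195.50.
21034 > 19195.50 → outlier.
23775 > 19195.50 → outlier.
24394 > 19195.50 → outlier.
25994 > 19195.50 → outlier.
All remaining values lie within [-592.50, 19195.50].

21034, 23775, 24394, 25994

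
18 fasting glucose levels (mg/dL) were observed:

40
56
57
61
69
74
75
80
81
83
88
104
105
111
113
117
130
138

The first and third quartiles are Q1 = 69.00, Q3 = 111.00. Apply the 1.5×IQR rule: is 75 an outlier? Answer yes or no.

IQR = Q3 − Q1 = 111.00 − 69.00 = 42.00.
Lower fence = Q1 − 1.5·IQR = 69.00 − 63.00 = 6.00.
Upper fence = Q3 + 1.5·IQR = 111.00 + 63.00 = 174.00.
75 lies within [6.00, 174.00].

no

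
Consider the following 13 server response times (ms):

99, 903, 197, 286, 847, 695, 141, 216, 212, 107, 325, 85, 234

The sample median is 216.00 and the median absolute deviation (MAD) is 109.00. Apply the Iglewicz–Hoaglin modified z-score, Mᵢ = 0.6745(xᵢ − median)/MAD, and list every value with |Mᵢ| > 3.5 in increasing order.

|Mᵢ| > 3.5 ⇔ |xᵢ − 216.00| > 3.5·109.00/0.6745 = 565.60.
So outliers lie outside [-349.60, 781.60].
847: M = 3.90 → outlier.
903: M = 4.25 → outlier.

847, 903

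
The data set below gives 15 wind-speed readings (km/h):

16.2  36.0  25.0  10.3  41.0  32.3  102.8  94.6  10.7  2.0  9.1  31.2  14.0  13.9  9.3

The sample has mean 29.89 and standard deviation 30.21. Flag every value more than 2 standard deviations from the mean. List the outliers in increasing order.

94.6, 102.8

Cutoffs at x̄ ± 2s: 29.89 ± 2·30.21 = [-30.53, 90.31].
94.6: z = 2.14, |z| > 2 → outlier.
102.8: z = 2.41, |z| > 2 → outlier.
Every other value lies within [-30.53, 90.31].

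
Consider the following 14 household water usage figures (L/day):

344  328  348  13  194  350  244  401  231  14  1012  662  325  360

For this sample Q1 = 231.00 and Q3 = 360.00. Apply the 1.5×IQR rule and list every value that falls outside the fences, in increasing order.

IQR = Q3 − Q1 = 360.00 − 231.00 = 129.00.
Lower fence = Q1 − 1.5·IQR = 231.00 − 193.50 = 37.50.
Upper fence = Q3 + 1.5·IQR = 360.00 + 193.50 = 553.50.
13 < 37.50 → outlier.
14 < 37.50 → outlier.
662 > 553.50 → outlier.
1012 > 553.50 → outlier.
All remaining values lie within [37.50, 553.50].

13, 14, 662, 1012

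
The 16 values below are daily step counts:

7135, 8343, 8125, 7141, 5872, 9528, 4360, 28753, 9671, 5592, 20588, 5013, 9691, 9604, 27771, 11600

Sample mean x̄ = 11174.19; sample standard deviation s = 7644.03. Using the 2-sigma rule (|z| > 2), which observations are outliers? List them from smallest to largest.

Cutoffs at x̄ ± 2s: 11174.19 ± 2·7644.03 = [-4113.87, 26462.25].
27771: z = 2.17, |z| > 2 → outlier.
28753: z = 2.30, |z| > 2 → outlier.
Every other value lies within [-4113.87, 26462.25].

27771, 28753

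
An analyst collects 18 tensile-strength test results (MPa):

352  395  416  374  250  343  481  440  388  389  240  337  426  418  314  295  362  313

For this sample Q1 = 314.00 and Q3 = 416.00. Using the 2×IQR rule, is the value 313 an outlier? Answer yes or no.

IQR = Q3 − Q1 = 416.00 − 314.00 = 102.00.
Lower fence = Q1 − 2·IQR = 314.00 − 204.00 = 110.00.
Upper fence = Q3 + 2·IQR = 416.00 + 204.00 = 620.00.
313 lies within [110.00, 620.00].

no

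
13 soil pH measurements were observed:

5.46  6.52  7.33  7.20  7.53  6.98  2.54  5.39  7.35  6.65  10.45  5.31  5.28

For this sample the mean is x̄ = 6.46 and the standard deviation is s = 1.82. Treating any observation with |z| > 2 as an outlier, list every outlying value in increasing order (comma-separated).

Cutoffs at x̄ ± 2s: 6.46 ± 2·1.82 = [2.82, 10.10].
2.54: z = -2.15, |z| > 2 → outlier.
10.45: z = 2.19, |z| > 2 → outlier.
Every other value lies within [2.82, 10.10].

2.54, 10.45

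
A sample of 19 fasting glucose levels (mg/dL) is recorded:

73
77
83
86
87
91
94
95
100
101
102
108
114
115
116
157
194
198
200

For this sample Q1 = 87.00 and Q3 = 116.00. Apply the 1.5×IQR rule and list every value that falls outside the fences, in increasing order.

IQR = Q3 − Q1 = 116.00 − 87.00 = 29.00.
Lower fence = Q1 − 1.5·IQR = 87.00 − 43.50 = 43.50.
Upper fence = Q3 + 1.5·IQR = 116.00 + 43.50 = 159.50.
194 > 159.50 → outlier.
198 > 159.50 → outlier.
200 > 159.50 → outlier.
All remaining values lie within [43.50, 159.50].

194, 198, 200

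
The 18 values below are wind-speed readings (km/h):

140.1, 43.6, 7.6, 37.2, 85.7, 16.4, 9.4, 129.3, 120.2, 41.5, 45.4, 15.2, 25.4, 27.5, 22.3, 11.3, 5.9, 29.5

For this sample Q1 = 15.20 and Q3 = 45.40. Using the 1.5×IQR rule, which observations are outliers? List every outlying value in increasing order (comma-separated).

120.2, 129.3, 140.1

IQR = Q3 − Q1 = 45.40 − 15.20 = 30.20.
Lower fence = Q1 − 1.5·IQR = 15.20 − 45.30 = -30.10.
Upper fence = Q3 + 1.5·IQR = 45.40 + 45.30 = 90.70.
120.2 > 90.70 → outlier.
129.3 > 90.70 → outlier.
140.1 > 90.70 → outlier.
All remaining values lie within [-30.10, 90.70].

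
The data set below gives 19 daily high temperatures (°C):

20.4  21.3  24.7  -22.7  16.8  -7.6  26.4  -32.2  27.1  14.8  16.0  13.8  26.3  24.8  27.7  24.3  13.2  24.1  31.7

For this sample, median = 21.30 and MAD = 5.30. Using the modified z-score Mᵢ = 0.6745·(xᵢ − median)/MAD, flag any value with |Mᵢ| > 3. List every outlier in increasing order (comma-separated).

-32.2, -22.7, -7.6

|Mᵢ| > 3 ⇔ |xᵢ − 21.30| > 3·5.30/0.6745 = 23.57.
So outliers lie outside [-2.27, 44.87].
-32.2: M = -6.81 → outlier.
-22.7: M = -5.60 → outlier.
-7.6: M = -3.68 → outlier.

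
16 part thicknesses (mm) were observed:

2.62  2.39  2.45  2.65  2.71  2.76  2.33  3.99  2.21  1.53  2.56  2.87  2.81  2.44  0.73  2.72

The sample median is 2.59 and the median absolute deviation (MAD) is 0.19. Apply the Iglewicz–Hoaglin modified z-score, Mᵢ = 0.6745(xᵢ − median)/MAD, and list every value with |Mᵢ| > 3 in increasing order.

|Mᵢ| > 3 ⇔ |xᵢ − 2.59| > 3·0.19/0.6745 = 0.85.
So outliers lie outside [1.74, 3.44].
0.73: M = -6.60 → outlier.
1.53: M = -3.76 → outlier.
3.99: M = 4.97 → outlier.

0.73, 1.53, 3.99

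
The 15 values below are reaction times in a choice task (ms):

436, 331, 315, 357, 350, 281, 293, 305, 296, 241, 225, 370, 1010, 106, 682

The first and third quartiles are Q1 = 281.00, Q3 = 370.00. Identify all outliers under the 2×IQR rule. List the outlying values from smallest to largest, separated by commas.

682, 1010

IQR = Q3 − Q1 = 370.00 − 281.00 = 89.00.
Lower fence = Q1 − 2·IQR = 281.00 − 178.00 = 103.00.
Upper fence = Q3 + 2·IQR = 370.00 + 178.00 = 548.00.
682 > 548.00 → outlier.
1010 > 548.00 → outlier.
All remaining values lie within [103.00, 548.00].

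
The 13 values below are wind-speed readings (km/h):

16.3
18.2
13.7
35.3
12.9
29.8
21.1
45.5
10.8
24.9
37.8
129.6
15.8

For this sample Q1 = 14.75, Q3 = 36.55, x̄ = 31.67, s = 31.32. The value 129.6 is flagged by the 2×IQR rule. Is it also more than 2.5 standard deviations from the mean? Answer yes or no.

z = (129.6 − 31.67) / 31.32 = 3.13.
|z| = 3.13 > 2.5.

yes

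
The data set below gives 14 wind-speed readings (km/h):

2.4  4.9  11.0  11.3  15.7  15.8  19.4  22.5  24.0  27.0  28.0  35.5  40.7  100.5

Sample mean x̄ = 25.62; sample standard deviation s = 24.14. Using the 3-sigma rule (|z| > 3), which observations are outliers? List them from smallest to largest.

Cutoffs at x̄ ± 3s: 25.62 ± 3·24.14 = [-46.80, 98.04].
100.5: z = 3.10, |z| > 3 → outlier.
Every other value lies within [-46.80, 98.04].

100.5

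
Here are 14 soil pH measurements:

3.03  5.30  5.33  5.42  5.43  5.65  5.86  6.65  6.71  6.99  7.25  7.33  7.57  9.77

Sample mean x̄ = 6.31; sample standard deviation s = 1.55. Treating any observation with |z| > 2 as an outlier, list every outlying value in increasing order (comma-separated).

Cutoffs at x̄ ± 2s: 6.31 ± 2·1.55 = [3.21, 9.41].
3.03: z = -2.12, |z| > 2 → outlier.
9.77: z = 2.23, |z| > 2 → outlier.
Every other value lies within [3.21, 9.41].

3.03, 9.77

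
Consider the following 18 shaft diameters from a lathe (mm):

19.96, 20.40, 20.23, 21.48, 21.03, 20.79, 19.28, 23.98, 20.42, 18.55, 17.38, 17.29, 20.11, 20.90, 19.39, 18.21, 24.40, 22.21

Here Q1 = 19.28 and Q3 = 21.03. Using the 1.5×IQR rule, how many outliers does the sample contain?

IQR = 1.75; fences at 19.28 − 2.625 = 16.655 and 21.03 + 2.625 = 23.655.
Outside the cutoffs: 23.98, 24.40.

2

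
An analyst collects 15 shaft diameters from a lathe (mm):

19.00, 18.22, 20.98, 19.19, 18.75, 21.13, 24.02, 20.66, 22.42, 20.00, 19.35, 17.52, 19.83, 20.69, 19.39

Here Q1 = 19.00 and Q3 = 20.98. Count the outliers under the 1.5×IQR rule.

IQR = 1.98; fences at 19.00 − 2.97 = 16.03 and 20.98 + 2.97 = 23.95.
Outside the cutoffs: 24.02.

1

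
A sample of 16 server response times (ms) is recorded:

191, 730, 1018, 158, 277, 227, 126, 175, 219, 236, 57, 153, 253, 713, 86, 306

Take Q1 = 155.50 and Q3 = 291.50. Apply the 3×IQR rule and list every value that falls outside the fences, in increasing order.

IQR = Q3 − Q1 = 291.50 − 155.50 = 136.00.
Lower fence = Q1 − 3·IQR = 155.50 − 408.00 = -252.50.
Upper fence = Q3 + 3·IQR = 291.50 + 408.00 = 699.50.
713 > 699.50 → outlier.
730 > 699.50 → outlier.
1018 > 699.50 → outlier.
All remaining values lie within [-252.50, 699.50].

713, 730, 1018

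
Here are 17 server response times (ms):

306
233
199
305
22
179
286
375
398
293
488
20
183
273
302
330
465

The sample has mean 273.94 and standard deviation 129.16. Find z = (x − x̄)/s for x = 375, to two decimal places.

z = (375 − 273.94) / 129.16 = 0.78.

0.78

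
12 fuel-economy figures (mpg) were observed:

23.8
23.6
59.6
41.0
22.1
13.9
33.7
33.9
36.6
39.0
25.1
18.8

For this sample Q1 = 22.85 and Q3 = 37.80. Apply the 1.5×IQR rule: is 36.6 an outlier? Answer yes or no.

no

IQR = Q3 − Q1 = 37.80 − 22.85 = 14.95.
Lower fence = Q1 − 1.5·IQR = 22.85 − 22.425 = 0.425.
Upper fence = Q3 + 1.5·IQR = 37.80 + 22.425 = 60.225.
36.6 lies within [0.425, 60.225].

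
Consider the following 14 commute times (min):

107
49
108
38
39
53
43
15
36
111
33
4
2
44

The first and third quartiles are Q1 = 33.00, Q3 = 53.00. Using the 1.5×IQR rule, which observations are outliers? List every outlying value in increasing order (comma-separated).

2, 107, 108, 111

IQR = Q3 − Q1 = 53.00 − 33.00 = 20.00.
Lower fence = Q1 − 1.5·IQR = 33.00 − 30.00 = 3.00.
Upper fence = Q3 + 1.5·IQR = 53.00 + 30.00 = 83.00.
2 < 3.00 → outlier.
107 > 83.00 → outlier.
108 > 83.00 → outlier.
111 > 83.00 → outlier.
All remaining values lie within [3.00, 83.00].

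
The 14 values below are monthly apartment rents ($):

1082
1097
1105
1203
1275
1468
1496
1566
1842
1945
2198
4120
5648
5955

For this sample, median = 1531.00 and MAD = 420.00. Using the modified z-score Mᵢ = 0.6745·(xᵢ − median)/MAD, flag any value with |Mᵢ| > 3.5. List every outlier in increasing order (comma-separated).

4120, 5648, 5955

|Mᵢ| > 3.5 ⇔ |xᵢ − 1531.00| > 3.5·420.00/0.6745 = 2179.39.
So outliers lie outside [-648.39, 3710.39].
4120: M = 4.16 → outlier.
5648: M = 6.61 → outlier.
5955: M = 7.10 → outlier.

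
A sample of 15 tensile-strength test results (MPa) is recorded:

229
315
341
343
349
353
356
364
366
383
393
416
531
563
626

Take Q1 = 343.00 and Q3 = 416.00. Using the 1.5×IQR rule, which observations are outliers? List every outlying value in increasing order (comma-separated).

IQR = Q3 − Q1 = 416.00 − 343.00 = 73.00.
Lower fence = Q1 − 1.5·IQR = 343.00 − 109.50 = 233.50.
Upper fence = Q3 + 1.5·IQR = 416.00 + 109.50 = 525.50.
229 < 233.50 → outlier.
531 > 525.50 → outlier.
563 > 525.50 → outlier.
626 > 525.50 → outlier.
All remaining values lie within [233.50, 525.50].

229, 531, 563, 626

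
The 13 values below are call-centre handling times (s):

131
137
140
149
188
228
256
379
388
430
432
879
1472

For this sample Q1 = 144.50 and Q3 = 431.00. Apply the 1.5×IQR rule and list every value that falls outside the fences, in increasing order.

879, 1472

IQR = Q3 − Q1 = 431.00 − 144.50 = 286.50.
Lower fence = Q1 − 1.5·IQR = 144.50 − 429.75 = -285.25.
Upper fence = Q3 + 1.5·IQR = 431.00 + 429.75 = 860.75.
879 > 860.75 → outlier.
1472 > 860.75 → outlier.
All remaining values lie within [-285.25, 860.75].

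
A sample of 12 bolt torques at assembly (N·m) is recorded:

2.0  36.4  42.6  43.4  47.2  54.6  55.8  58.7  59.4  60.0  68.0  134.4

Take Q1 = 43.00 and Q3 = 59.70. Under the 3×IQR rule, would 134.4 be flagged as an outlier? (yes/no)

yes

IQR = Q3 − Q1 = 59.70 − 43.00 = 16.70.
Lower fence = Q1 − 3·IQR = 43.00 − 50.10 = -7.10.
Upper fence = Q3 + 3·IQR = 59.70 + 50.10 = 109.80.
134.4 lies above the upper fence.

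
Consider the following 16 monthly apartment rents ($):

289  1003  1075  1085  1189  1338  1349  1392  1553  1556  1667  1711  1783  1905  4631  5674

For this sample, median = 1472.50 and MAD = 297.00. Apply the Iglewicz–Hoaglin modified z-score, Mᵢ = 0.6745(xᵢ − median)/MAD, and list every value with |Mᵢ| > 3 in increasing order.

|Mᵢ| > 3 ⇔ |xᵢ − 1472.50| > 3·297.00/0.6745 = 1320.98.
So outliers lie outside [151.52, 2793.48].
4631: M = 7.17 → outlier.
5674: M = 9.54 → outlier.

4631, 5674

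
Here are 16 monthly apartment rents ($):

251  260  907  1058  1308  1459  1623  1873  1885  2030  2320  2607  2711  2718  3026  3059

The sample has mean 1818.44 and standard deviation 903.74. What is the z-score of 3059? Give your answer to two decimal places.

1.37

z = (3059 − 1818.44) / 903.74 = 1.37.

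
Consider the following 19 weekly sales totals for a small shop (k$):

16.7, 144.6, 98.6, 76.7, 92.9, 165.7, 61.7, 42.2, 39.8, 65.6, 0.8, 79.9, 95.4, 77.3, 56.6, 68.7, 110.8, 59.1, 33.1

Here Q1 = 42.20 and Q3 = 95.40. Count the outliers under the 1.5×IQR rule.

IQR = 53.20; fences at 42.20 − 79.80 = -37.60 and 95.40 + 79.80 = 175.20.
Every value lies within the cutoffs.

0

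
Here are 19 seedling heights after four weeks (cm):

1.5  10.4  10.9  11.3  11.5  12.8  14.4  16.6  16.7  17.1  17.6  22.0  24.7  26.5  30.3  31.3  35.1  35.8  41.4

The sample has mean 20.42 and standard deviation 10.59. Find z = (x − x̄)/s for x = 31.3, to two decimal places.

z = (31.3 − 20.42) / 10.59 = 1.03.

1.03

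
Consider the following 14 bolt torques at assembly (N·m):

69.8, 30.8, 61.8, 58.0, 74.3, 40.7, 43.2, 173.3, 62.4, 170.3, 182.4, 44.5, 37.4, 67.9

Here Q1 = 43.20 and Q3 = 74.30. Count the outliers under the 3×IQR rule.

3

IQR = 31.10; fences at 43.20 − 93.30 = -50.10 and 74.30 + 93.30 = 167.60.
Outside the cutoffs: 170.3, 173.3, 182.4.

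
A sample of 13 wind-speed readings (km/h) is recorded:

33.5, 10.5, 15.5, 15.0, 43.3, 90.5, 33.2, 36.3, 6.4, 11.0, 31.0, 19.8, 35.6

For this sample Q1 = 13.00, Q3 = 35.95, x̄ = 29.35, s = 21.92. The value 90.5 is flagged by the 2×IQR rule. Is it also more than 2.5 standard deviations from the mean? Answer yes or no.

z = (90.5 − 29.35) / 21.92 = 2.79.
|z| = 2.79 > 2.5.

yes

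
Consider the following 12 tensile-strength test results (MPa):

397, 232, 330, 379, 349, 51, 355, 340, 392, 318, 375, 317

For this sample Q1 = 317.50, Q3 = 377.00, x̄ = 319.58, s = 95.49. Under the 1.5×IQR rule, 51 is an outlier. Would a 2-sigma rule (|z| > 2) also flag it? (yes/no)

z = (51 − 319.58) / 95.49 = -2.81.
|z| = 2.81 > 2.

yes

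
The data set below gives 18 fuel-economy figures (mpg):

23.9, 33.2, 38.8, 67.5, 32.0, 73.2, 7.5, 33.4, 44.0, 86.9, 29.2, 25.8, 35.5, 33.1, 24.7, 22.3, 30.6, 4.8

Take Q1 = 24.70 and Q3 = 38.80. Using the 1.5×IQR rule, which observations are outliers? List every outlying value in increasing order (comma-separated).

IQR = Q3 − Q1 = 38.80 − 24.70 = 14.10.
Lower fence = Q1 − 1.5·IQR = 24.70 − 21.15 = 3.55.
Upper fence = Q3 + 1.5·IQR = 38.80 + 21.15 = 59.95.
67.5 > 59.95 → outlier.
73.2 > 59.95 → outlier.
86.9 > 59.95 → outlier.
All remaining values lie within [3.55, 59.95].

67.5, 73.2, 86.9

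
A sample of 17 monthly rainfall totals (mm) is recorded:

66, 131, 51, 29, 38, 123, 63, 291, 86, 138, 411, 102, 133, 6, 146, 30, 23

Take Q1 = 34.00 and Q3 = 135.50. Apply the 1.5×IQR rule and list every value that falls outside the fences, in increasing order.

IQR = Q3 − Q1 = 135.50 − 34.00 = 101.50.
Lower fence = Q1 − 1.5·IQR = 34.00 − 152.25 = -118.25.
Upper fence = Q3 + 1.5·IQR = 135.50 + 152.25 = 287.75.
291 > 287.75 → outlier.
411 > 287.75 → outlier.
All remaining values lie within [-118.25, 287.75].

291, 411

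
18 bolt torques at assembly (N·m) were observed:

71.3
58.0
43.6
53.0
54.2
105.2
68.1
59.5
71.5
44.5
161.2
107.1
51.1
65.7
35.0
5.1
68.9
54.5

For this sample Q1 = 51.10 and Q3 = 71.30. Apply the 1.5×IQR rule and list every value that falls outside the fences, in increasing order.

5.1, 105.2, 107.1, 161.2

IQR = Q3 − Q1 = 71.30 − 51.10 = 20.20.
Lower fence = Q1 − 1.5·IQR = 51.10 − 30.30 = 20.80.
Upper fence = Q3 + 1.5·IQR = 71.30 + 30.30 = 101.60.
5.1 < 20.80 → outlier.
105.2 > 101.60 → outlier.
107.1 > 101.60 → outlier.
161.2 > 101.60 → outlier.
All remaining values lie within [20.80, 101.60].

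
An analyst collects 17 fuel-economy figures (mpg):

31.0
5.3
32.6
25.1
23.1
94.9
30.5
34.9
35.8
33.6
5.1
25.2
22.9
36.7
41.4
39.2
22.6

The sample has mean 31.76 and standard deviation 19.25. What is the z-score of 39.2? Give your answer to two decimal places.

z = (39.2 − 31.76) / 19.25 = 0.39.

0.39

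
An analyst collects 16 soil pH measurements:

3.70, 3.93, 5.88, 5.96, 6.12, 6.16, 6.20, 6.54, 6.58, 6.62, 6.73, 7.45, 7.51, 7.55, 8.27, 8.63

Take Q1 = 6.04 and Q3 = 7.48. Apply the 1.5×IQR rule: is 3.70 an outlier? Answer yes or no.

yes

IQR = Q3 − Q1 = 7.48 − 6.04 = 1.44.
Lower fence = Q1 − 1.5·IQR = 6.04 − 2.16 = 3.88.
Upper fence = Q3 + 1.5·IQR = 7.48 + 2.16 = 9.64.
3.70 lies below the lower fence.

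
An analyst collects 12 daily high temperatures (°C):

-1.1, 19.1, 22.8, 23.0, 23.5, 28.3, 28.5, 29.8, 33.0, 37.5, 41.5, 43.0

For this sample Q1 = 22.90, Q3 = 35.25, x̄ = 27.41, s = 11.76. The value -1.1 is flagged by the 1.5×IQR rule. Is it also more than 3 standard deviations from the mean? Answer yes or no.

z = (-1.1 − 27.41) / 11.76 = -2.42.
|z| = 2.42 ≤ 3.

no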